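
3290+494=3784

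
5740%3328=2412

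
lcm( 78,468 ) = 468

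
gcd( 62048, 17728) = 8864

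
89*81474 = 7251186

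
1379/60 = 22  +  59/60 = 22.98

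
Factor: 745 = 5^1*149^1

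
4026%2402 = 1624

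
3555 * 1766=6278130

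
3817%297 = 253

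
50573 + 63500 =114073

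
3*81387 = 244161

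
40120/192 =5015/24 =208.96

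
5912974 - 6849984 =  - 937010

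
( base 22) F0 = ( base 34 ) 9O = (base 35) 9F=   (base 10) 330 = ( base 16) 14A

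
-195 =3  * (-65 )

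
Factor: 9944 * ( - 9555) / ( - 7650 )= 3167164/255 = 2^2*3^(-1 )*  5^( -1)* 7^2*11^1 *13^1*17^( - 1)*113^1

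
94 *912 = 85728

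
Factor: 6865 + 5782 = 12647 = 12647^1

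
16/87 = 16/87 = 0.18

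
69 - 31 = 38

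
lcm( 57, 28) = 1596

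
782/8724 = 391/4362= 0.09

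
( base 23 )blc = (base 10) 6314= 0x18AA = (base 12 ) 37a2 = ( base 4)1202222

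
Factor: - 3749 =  - 23^1*163^1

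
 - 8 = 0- 8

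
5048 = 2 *2524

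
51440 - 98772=-47332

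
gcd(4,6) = 2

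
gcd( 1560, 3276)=156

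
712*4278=3045936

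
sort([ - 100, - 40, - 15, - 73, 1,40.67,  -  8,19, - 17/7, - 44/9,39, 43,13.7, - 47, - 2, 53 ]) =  [- 100, - 73, - 47,-40, - 15,-8,-44/9, - 17/7, - 2, 1,  13.7, 19,39, 40.67, 43,53 ]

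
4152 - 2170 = 1982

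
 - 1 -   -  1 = 0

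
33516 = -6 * (  -  5586 ) 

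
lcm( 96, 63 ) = 2016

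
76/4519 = 76/4519 = 0.02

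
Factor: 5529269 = 23^1 * 311^1*773^1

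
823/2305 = 823/2305 = 0.36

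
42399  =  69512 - 27113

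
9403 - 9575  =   - 172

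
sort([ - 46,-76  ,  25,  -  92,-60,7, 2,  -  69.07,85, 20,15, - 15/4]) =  [- 92,  -  76, - 69.07,  -  60, - 46, - 15/4,2,7,15,20,25, 85]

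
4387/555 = 7 + 502/555 = 7.90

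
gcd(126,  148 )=2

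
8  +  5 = 13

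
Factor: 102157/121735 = 407/485 = 5^( - 1 )*11^1*37^1*97^(- 1)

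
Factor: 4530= 2^1*3^1 * 5^1*151^1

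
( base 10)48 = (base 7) 66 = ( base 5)143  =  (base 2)110000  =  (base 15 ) 33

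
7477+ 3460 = 10937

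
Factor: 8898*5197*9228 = 426729536568= 2^3*3^2*769^1 *1483^1 * 5197^1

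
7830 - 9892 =-2062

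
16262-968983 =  - 952721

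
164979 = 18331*9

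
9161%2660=1181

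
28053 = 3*9351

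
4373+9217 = 13590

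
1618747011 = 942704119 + 676042892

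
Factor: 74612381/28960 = 2^( - 5) * 5^(-1) * 31^1 * 181^(-1) * 2406851^1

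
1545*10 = 15450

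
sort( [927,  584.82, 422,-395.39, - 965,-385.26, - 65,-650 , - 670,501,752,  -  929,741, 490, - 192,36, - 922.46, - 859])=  [ - 965,  -  929 , - 922.46 ,-859 ,-670 , - 650, - 395.39, - 385.26,-192, - 65, 36 , 422, 490,501, 584.82,741,752,927]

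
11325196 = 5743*1972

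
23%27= 23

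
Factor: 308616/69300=2^1 * 3^( - 1)*5^(-2)*167^1 = 334/75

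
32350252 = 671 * 48212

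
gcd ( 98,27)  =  1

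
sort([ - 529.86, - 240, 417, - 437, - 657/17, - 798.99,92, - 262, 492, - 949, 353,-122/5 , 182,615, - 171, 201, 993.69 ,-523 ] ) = [ - 949, - 798.99, - 529.86,-523, - 437, - 262, - 240, - 171, -657/17, - 122/5, 92,182 , 201,353,417, 492,615, 993.69]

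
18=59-41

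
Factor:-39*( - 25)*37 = 3^1*5^2  *  13^1  *  37^1 = 36075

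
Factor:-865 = -5^1  *  173^1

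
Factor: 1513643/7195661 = 11^( - 1)*19^( - 1)*43^1*34429^ ( - 1 )*35201^1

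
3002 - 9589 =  - 6587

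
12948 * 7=90636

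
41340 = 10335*4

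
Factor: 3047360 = 2^6*5^1*89^1 * 107^1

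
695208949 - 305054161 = 390154788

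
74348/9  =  8260 + 8/9 = 8260.89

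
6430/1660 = 643/166 = 3.87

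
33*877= 28941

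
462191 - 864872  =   - 402681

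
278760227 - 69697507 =209062720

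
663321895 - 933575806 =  - 270253911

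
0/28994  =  0 = 0.00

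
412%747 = 412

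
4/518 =2/259 = 0.01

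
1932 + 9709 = 11641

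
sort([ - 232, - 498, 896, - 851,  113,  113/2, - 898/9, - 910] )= [ - 910, - 851, - 498,- 232, - 898/9, 113/2, 113,896 ] 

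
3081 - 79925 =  - 76844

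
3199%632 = 39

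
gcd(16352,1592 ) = 8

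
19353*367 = 7102551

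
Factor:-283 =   -  283^1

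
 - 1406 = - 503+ - 903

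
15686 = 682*23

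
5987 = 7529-1542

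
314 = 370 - 56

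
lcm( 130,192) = 12480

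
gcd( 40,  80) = 40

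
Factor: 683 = 683^1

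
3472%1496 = 480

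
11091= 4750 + 6341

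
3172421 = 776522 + 2395899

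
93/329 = 93/329 = 0.28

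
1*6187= 6187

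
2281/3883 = 2281/3883 = 0.59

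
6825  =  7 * 975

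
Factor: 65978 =2^1*11^1*2999^1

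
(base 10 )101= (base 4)1211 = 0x65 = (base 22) 4D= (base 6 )245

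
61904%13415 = 8244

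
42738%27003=15735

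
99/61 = 99/61 = 1.62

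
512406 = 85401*6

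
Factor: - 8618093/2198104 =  - 2^( - 3 ) * 11^1 *31^1*59^( - 1 )*127^1 *199^1*4657^ ( - 1 ) 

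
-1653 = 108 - 1761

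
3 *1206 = 3618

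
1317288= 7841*168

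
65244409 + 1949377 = 67193786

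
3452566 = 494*6989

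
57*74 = 4218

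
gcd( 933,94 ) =1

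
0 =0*59565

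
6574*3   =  19722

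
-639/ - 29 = 22 +1/29 =22.03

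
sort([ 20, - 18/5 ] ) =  [ - 18/5, 20 ]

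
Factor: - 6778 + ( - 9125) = - 3^3*19^1 * 31^1 = - 15903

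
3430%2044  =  1386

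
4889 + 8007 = 12896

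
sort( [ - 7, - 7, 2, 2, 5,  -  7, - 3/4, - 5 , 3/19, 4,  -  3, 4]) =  [ - 7, - 7, - 7, - 5, - 3, - 3/4,3/19, 2,2, 4, 4, 5]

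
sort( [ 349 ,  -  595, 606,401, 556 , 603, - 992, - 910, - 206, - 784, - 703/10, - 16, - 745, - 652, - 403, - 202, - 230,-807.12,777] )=[ - 992, - 910, - 807.12, - 784, - 745, - 652,-595, - 403, - 230,  -  206, - 202, - 703/10, - 16, 349,  401, 556,603,606, 777 ]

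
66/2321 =6/211= 0.03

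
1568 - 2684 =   -  1116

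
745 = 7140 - 6395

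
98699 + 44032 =142731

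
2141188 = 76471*28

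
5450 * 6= 32700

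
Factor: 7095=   3^1*5^1* 11^1*43^1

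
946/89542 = 473/44771 = 0.01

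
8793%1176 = 561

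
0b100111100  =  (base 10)316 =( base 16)13c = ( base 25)CG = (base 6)1244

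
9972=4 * 2493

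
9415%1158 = 151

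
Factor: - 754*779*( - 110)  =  64610260 = 2^2*5^1*11^1*13^1*19^1*29^1*41^1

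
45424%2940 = 1324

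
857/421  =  2+15/421 = 2.04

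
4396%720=76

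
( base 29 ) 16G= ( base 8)2007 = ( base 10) 1031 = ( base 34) UB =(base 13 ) 614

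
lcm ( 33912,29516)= 1593864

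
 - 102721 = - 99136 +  - 3585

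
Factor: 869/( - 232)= -2^ ( - 3 )*11^1 * 29^( - 1 ) * 79^1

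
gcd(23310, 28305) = 1665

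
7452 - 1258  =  6194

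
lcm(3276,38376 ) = 268632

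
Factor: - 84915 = -3^3*5^1*17^1*37^1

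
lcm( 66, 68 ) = 2244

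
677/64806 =677/64806 = 0.01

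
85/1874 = 85/1874 = 0.05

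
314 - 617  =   - 303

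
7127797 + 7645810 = 14773607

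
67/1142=67/1142 = 0.06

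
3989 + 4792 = 8781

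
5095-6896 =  - 1801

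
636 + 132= 768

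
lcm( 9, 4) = 36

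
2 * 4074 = 8148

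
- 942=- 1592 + 650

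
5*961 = 4805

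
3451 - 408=3043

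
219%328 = 219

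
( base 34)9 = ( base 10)9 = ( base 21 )9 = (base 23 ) 9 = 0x9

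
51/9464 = 51/9464 = 0.01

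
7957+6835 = 14792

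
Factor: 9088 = 2^7*71^1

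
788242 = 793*994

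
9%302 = 9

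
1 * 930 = 930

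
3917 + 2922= 6839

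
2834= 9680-6846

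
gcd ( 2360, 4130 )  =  590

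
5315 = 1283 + 4032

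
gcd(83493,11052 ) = 9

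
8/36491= 8/36491 = 0.00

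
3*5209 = 15627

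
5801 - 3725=2076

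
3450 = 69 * 50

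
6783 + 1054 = 7837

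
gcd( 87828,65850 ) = 6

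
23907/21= 1138 + 3/7=1138.43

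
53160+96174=149334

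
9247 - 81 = 9166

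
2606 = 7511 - 4905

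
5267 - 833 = 4434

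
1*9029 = 9029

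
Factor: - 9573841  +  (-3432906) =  - 13006747  =  - 13^2*76963^1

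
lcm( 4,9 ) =36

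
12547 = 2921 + 9626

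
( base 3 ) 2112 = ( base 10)68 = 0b1000100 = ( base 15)48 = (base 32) 24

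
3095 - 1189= 1906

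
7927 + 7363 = 15290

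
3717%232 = 5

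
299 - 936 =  - 637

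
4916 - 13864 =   -  8948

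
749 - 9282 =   -  8533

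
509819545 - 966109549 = -456290004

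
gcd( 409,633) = 1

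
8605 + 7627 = 16232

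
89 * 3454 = 307406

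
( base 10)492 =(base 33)eu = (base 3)200020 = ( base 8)754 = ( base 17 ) 1bg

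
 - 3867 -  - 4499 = 632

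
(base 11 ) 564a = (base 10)7435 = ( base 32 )78B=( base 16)1d0b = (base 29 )8ob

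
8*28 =224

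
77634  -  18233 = 59401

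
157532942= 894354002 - 736821060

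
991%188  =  51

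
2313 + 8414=10727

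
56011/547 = 102+217/547 = 102.40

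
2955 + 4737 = 7692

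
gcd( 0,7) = 7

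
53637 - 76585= -22948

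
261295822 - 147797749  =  113498073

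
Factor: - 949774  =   - 2^1*7^1*179^1 *379^1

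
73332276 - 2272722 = 71059554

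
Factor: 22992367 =4157^1*5531^1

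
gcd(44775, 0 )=44775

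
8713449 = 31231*279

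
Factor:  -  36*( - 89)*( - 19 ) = - 60876 = - 2^2*3^2*19^1*89^1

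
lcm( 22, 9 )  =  198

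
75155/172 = 75155/172  =  436.95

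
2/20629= 2/20629 = 0.00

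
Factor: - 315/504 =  - 5/8 = - 2^( - 3 )*5^1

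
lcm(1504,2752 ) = 129344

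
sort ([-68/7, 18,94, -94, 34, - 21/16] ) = [- 94, - 68/7, - 21/16,18,34,94 ]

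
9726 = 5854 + 3872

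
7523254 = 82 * 91747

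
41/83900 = 41/83900 = 0.00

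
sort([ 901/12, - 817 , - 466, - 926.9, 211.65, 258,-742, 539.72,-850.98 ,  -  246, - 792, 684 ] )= [-926.9,-850.98, - 817, - 792,  -  742,  -  466, - 246,901/12, 211.65,258, 539.72,  684 ]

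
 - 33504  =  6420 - 39924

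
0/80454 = 0 = 0.00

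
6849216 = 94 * 72864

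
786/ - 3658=-1 + 1436/1829= - 0.21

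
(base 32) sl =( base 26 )197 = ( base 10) 917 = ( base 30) 10h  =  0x395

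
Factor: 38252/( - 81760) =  - 131/280 = - 2^( - 3 )*5^ (-1 )*7^( - 1 )*131^1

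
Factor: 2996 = 2^2*7^1*107^1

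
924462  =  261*3542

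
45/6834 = 15/2278 = 0.01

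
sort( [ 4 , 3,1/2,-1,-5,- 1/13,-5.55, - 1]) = [  -  5.55, - 5,-1, - 1,- 1/13,1/2,3,4]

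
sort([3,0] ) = [ 0, 3]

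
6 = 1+5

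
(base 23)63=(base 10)141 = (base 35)41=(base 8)215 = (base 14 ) a1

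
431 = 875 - 444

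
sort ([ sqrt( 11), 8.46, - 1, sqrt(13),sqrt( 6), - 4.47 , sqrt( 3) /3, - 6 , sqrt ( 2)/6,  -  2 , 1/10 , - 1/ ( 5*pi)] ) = [ - 6 ,-4.47 , - 2, - 1, - 1/(5*pi),1/10,sqrt (2 ) /6 , sqrt( 3 ) /3 , sqrt( 6),sqrt ( 11), sqrt ( 13),  8.46]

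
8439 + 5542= 13981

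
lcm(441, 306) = 14994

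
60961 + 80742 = 141703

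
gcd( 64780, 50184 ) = 164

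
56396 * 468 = 26393328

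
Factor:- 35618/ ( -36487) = 3238/3317 = 2^1* 31^(-1 )*107^(-1) * 1619^1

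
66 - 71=-5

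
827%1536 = 827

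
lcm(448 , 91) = 5824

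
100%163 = 100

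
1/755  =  1/755 = 0.00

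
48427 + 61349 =109776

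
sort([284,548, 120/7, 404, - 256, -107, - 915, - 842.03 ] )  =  [ - 915, - 842.03, - 256, - 107,  120/7, 284, 404 , 548 ]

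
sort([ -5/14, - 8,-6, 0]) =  [ - 8,  -  6,-5/14, 0] 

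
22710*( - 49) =-1112790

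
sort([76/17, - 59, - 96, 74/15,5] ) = [  -  96,-59,76/17,74/15, 5]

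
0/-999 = 0/1 = - 0.00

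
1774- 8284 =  - 6510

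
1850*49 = 90650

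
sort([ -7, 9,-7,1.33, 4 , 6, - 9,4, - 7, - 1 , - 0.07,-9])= [ - 9, - 9 , - 7 ,-7, - 7, - 1, - 0.07 , 1.33,4, 4, 6,9 ] 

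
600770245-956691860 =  - 355921615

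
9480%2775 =1155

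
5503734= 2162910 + 3340824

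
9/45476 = 9/45476 = 0.00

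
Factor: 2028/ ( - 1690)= -6/5 = - 2^1*3^1*5^ (-1)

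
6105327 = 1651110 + 4454217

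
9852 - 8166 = 1686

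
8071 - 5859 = 2212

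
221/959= 221/959 = 0.23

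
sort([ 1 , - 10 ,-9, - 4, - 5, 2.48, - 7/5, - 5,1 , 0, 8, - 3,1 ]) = [ - 10, - 9, - 5 , - 5, - 4, - 3, - 7/5, 0, 1,  1, 1,2.48, 8]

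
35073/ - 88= - 399+39/88 = -398.56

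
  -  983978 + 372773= - 611205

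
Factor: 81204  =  2^2*3^1*67^1*101^1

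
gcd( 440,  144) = 8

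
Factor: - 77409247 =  - 137^1 * 349^1*1619^1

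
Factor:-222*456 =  - 101232 =- 2^4 * 3^2*19^1*37^1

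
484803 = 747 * 649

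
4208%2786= 1422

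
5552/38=2776/19=   146.11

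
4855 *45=218475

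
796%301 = 194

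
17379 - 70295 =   -  52916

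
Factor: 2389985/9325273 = 5^1*13^1*83^1* 443^1 * 1733^( - 1)*5381^(- 1) 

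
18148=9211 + 8937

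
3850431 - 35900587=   - 32050156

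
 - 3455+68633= 65178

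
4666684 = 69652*67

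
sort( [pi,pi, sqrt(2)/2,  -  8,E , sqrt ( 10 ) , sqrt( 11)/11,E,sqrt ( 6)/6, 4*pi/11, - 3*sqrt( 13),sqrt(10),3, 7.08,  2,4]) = [ -3*sqrt(13),  -  8, sqrt( 11) /11, sqrt(6)/6,sqrt( 2) /2,4*pi/11, 2, E, E,3,pi,pi, sqrt ( 10),sqrt(10),4, 7.08] 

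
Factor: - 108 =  - 2^2*3^3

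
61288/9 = 6809 + 7/9=6809.78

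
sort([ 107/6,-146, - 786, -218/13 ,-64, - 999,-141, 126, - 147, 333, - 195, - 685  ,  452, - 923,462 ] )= [ - 999, - 923, - 786, - 685,-195, - 147, - 146,  -  141, -64, - 218/13, 107/6, 126,333,452, 462 ]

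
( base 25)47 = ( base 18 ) 5H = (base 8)153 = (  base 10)107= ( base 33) 38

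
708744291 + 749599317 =1458343608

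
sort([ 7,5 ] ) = [5,7 ] 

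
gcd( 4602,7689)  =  3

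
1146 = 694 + 452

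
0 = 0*2211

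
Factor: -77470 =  - 2^1 * 5^1*61^1*127^1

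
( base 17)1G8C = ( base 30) AMP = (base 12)5731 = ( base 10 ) 9685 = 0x25d5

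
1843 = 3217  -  1374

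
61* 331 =20191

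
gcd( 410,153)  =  1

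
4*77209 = 308836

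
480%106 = 56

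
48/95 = 48/95 = 0.51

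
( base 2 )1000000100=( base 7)1335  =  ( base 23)MA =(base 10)516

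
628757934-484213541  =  144544393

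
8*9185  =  73480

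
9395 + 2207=11602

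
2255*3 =6765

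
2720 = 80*34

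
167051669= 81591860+85459809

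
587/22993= 587/22993 = 0.03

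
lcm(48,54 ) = 432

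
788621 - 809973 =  - 21352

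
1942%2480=1942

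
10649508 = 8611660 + 2037848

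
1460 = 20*73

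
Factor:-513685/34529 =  - 5^1*11^( - 1 )*43^( - 1)*71^1*73^( - 1)*1447^1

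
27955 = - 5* (  -  5591 ) 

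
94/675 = 94/675 = 0.14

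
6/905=6/905=0.01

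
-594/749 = - 594/749 = - 0.79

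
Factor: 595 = 5^1 * 7^1*17^1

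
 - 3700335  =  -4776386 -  - 1076051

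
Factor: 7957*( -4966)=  - 39514462 = - 2^1*13^1*73^1*109^1*191^1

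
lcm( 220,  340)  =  3740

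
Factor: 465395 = 5^1*7^1*13297^1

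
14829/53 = 14829/53 =279.79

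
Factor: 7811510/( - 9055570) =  - 781151/905557 = -  7^1*397^( - 1)*2281^( - 1)*111593^1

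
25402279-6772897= 18629382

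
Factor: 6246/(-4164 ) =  - 3/2=- 2^(  -  1)*3^1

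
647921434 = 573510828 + 74410606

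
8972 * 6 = 53832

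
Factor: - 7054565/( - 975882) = 2^(  -  1)*3^( - 1 )*5^1*7^1*41^( - 1 )*53^1*3803^1*3967^( - 1)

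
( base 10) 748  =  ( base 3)1000201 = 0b1011101100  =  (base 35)ld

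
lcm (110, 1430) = 1430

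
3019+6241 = 9260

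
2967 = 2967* 1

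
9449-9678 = - 229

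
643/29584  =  643/29584 = 0.02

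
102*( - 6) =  - 612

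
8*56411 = 451288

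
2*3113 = 6226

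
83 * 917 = 76111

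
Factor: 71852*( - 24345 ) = - 2^2 * 3^2*5^1*11^1*23^1*71^1 * 541^1 = - 1749236940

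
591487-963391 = -371904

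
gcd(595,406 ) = 7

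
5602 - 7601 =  - 1999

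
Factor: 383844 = 2^2  *  3^1*29^1 * 1103^1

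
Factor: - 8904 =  - 2^3* 3^1*7^1*53^1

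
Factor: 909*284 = 258156= 2^2*3^2*71^1*101^1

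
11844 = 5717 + 6127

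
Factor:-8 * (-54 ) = 432 = 2^4*3^3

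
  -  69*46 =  - 3174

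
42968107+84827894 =127796001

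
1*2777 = 2777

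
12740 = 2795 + 9945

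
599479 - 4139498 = -3540019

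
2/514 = 1/257 = 0.00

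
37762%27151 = 10611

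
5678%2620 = 438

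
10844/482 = 5422/241 = 22.50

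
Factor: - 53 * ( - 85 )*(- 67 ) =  - 5^1*17^1*53^1*67^1 =-301835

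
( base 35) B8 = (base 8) 611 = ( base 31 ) cl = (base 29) dg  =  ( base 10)393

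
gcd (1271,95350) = 1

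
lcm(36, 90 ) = 180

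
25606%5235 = 4666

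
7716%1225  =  366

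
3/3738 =1/1246 = 0.00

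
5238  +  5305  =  10543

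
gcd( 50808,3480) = 696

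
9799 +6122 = 15921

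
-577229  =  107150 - 684379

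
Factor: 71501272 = 2^3*61^1*146519^1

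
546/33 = 182/11 =16.55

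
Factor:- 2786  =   - 2^1*7^1*199^1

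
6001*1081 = 6487081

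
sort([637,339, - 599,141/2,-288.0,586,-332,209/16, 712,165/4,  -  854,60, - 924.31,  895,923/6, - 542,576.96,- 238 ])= [-924.31, - 854,  -  599,-542, - 332, - 288.0, - 238,209/16, 165/4, 60, 141/2, 923/6, 339,576.96,586,637,712,895 ] 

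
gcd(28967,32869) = 1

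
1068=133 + 935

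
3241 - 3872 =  - 631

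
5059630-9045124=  - 3985494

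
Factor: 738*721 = 2^1*3^2*7^1*41^1*103^1 = 532098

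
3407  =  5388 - 1981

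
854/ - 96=-427/48=- 8.90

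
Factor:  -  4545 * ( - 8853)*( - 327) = -13157461395 =- 3^4*5^1 * 13^1*101^1*109^1*227^1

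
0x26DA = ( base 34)8ki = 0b10011011011010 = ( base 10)9946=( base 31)aaq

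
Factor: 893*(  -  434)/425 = -387562/425=- 2^1*5^( - 2)*7^1*17^( - 1) * 19^1*31^1 *47^1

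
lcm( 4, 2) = 4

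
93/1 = 93 = 93.00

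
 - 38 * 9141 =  - 347358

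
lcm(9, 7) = 63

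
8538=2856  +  5682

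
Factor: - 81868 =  - 2^2 * 97^1 * 211^1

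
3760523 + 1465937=5226460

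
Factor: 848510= 2^1*5^1*13^1 * 61^1*107^1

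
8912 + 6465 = 15377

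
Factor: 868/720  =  217/180 = 2^( - 2) * 3^(- 2 )*5^( - 1)*7^1*31^1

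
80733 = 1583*51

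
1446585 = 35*41331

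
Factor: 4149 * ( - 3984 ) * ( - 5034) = 2^5*3^4*83^1*461^1*839^1 = 83210086944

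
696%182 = 150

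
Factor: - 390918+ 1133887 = 23^1 * 32303^1 = 742969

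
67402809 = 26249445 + 41153364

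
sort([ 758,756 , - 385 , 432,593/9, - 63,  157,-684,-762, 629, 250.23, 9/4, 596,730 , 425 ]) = [ - 762, - 684, - 385,-63,9/4, 593/9  ,  157, 250.23,425 , 432,596,629, 730, 756, 758]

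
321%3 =0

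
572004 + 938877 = 1510881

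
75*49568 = 3717600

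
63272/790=31636/395 = 80.09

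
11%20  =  11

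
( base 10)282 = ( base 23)C6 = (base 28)A2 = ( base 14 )162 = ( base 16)11A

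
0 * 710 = 0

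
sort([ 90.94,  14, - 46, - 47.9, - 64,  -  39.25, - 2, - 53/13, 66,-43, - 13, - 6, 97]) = [  -  64, - 47.9, - 46, - 43, -39.25,-13, - 6, - 53/13, - 2, 14, 66, 90.94, 97]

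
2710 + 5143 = 7853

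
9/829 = 9/829 = 0.01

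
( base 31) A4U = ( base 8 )23044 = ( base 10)9764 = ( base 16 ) 2624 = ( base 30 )ape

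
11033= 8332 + 2701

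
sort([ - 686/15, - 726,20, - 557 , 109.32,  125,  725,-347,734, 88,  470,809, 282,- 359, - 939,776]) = [- 939, - 726, - 557, - 359, - 347, - 686/15,20, 88,109.32, 125,282 , 470,725 , 734  ,  776,809] 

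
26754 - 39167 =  - 12413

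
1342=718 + 624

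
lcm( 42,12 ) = 84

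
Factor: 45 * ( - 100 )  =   - 2^2 * 3^2*5^3 = - 4500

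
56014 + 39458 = 95472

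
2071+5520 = 7591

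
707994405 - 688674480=19319925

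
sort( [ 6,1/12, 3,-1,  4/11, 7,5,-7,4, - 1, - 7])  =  [ - 7, - 7,- 1, - 1,  1/12,  4/11 , 3, 4, 5,6, 7]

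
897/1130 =897/1130  =  0.79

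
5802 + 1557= 7359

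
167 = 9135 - 8968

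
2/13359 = 2/13359= 0.00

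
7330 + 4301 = 11631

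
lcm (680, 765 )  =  6120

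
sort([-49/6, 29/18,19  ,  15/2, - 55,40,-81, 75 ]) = [-81,  -  55, - 49/6,29/18,15/2, 19,40, 75]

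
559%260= 39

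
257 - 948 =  - 691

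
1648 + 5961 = 7609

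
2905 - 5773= - 2868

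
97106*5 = 485530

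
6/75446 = 3/37723  =  0.00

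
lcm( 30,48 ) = 240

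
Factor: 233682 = 2^1*3^1 * 17^1*29^1*79^1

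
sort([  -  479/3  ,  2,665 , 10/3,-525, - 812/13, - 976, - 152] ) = [ - 976,-525 , - 479/3, - 152, - 812/13,2 , 10/3,  665]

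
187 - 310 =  - 123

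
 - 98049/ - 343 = 2001/7 = 285.86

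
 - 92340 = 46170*( - 2)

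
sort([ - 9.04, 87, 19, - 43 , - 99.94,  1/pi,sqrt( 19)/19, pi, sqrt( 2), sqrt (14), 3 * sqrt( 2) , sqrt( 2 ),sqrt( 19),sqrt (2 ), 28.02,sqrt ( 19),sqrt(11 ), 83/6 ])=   [  -  99.94,-43, - 9.04 , sqrt( 19 ) /19,1/pi, sqrt( 2), sqrt(2 ), sqrt ( 2), pi, sqrt( 11),sqrt(14), 3*sqrt(2 ),sqrt( 19), sqrt ( 19 ),  83/6,19,28.02, 87 ] 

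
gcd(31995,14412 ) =3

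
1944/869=1944/869=2.24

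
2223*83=184509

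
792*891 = 705672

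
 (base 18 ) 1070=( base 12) 3546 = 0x1746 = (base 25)9D8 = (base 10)5958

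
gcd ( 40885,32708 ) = 8177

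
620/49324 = 155/12331 = 0.01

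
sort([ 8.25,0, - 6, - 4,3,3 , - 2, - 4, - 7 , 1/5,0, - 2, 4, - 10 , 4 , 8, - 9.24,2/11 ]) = [ - 10, - 9.24, - 7, - 6, - 4, - 4  , - 2, - 2, 0,0,  2/11  ,  1/5,3,3, 4 , 4 , 8,8.25 ] 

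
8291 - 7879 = 412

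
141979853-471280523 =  - 329300670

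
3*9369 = 28107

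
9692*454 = 4400168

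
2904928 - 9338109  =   - 6433181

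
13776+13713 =27489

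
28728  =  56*513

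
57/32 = 57/32 = 1.78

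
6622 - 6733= - 111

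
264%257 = 7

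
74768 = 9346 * 8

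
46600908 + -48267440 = - 1666532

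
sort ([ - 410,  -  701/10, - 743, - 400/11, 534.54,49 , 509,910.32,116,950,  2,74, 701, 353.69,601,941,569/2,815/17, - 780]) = [- 780, - 743, - 410,  -  701/10,  -  400/11, 2, 815/17 , 49,74, 116,569/2,353.69 , 509,534.54, 601, 701 , 910.32, 941, 950]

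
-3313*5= - 16565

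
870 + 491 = 1361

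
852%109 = 89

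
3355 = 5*671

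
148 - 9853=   -  9705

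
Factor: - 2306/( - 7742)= 7^ (-2)*79^(-1 ) * 1153^1= 1153/3871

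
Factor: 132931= 307^1*433^1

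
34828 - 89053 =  - 54225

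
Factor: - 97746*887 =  - 86700702=-2^1*3^1*11^1*887^1*  1481^1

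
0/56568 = 0 =0.00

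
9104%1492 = 152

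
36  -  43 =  - 7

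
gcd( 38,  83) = 1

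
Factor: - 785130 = - 2^1*3^1 * 5^1 *26171^1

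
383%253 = 130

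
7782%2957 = 1868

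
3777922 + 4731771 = 8509693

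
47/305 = 47/305 = 0.15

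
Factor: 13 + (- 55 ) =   -  2^1*3^1*7^1  =  - 42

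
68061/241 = 282+ 99/241 = 282.41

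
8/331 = 8/331=0.02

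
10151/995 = 10 + 201/995  =  10.20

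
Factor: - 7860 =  - 2^2*3^1*5^1 *131^1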